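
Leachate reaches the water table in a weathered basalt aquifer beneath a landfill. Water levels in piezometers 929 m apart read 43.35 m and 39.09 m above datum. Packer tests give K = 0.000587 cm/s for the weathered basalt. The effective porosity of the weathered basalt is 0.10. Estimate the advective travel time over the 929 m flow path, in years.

109

Convert K: 0.000587 cm/s × 864 = 0.5072 m/day.
Hydraulic gradient i = (43.35 − 39.09) / 929 = 4.26 / 929 = 0.004586.
Darcy flux q = K · i = 0.5072 × 0.004586 = 0.002326 m/day.
Seepage velocity v = q / n_e = 0.002326 / 0.10 = 0.02326 m/day.
Travel time t = L / v = 929 / 0.02326 = 39946 days = 109.4 years.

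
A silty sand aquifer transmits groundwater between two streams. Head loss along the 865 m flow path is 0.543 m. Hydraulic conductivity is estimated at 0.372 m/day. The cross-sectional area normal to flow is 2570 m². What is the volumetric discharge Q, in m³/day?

0.600

Hydraulic gradient i = Δh / L = 0.543 / 865 = 0.0006277.
Darcy's law: Q = K · A · i = 0.3720 × 2570 × 0.0006277 = 0.6001 m³/day.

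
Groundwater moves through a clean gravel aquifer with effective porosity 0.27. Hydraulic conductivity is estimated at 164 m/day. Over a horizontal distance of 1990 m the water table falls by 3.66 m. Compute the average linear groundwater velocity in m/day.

Hydraulic gradient i = Δh / L = 3.66 / 1990 = 0.001839.
Darcy flux q = K · i = 164.0 × 0.001839 = 0.3016 m/day.
Seepage velocity v = q / n_e = 0.3016 / 0.27 = 1.117 m/day.

1.12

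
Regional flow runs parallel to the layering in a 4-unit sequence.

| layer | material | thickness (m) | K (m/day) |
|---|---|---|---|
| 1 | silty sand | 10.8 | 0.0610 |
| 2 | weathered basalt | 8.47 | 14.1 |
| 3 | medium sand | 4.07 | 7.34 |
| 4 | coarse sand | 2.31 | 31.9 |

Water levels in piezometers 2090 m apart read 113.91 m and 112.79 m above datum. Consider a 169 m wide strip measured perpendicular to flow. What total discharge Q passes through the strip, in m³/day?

Flow is parallel to layering, so each bed carries its own Darcy discharge and the transmissivities add.
Σ(K_i·b_i) = 0.0610×10.8 + 14.1×8.47 + 7.34×4.07 + 31.9×2.31 = 223.6 m²/day.
Hydraulic gradient i = (113.91 − 112.79) / 2090 = 1.12 / 2090 = 0.0005359.
Q = Σ(K_i·b_i) · W · i = 223.6 × 169 × 0.0005359 = 20.25 m³/day.

20.3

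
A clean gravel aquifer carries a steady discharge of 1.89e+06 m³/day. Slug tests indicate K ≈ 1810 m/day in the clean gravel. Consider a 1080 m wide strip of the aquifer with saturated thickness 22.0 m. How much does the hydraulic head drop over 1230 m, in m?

Cross-sectional area A = 1080 × 22.0 = 23760 m².
From Q = K·A·i, i = Q / (K·A) = 1.89e+06 / (1810 × 23760) = 0.04395.
Head loss Δh = i · L = 0.04395 × 1230 = 54.06 m.

54.1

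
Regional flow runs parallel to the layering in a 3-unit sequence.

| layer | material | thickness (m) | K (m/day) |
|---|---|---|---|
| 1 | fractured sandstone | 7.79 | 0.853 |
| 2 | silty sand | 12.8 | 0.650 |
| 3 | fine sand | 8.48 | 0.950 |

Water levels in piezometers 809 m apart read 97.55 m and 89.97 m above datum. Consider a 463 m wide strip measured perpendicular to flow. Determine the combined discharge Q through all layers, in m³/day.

99.9

Flow is parallel to layering, so each bed carries its own Darcy discharge and the transmissivities add.
Σ(K_i·b_i) = 0.853×7.79 + 0.650×12.8 + 0.950×8.48 = 23.02 m²/day.
Hydraulic gradient i = (97.55 − 89.97) / 809 = 7.58 / 809 = 0.009370.
Q = Σ(K_i·b_i) · W · i = 23.02 × 463 × 0.009370 = 99.87 m³/day.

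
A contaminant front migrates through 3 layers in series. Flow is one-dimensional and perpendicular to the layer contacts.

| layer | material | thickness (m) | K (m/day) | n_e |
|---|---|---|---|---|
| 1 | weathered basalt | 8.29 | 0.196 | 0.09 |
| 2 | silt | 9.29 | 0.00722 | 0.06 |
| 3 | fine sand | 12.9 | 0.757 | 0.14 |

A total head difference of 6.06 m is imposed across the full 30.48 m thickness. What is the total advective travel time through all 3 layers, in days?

691

With flow normal to the layers, continuity requires the same specific discharge q through every layer.
Σ(b_i/K_i) = 8.29/0.196 + 9.29/0.00722 + 12.9/0.757 = 1346 d.
q = Δh / Σ(b_i/K_i) = 6.06 / 1346 = 0.004502 m/day.
In each layer the seepage velocity is v_i = q/n_i, so the layer transit time is t_i = b_i·n_i / q:
  layer 1 (weathered basalt): t_1 = 8.29 × 0.09 / 0.004502 = 165.7 d
  layer 2 (silt): t_2 = 9.29 × 0.06 / 0.004502 = 123.8 d
  layer 3 (fine sand): t_3 = 12.9 × 0.14 / 0.004502 = 401.1 d
Total t = Σ t_i = 690.7 days.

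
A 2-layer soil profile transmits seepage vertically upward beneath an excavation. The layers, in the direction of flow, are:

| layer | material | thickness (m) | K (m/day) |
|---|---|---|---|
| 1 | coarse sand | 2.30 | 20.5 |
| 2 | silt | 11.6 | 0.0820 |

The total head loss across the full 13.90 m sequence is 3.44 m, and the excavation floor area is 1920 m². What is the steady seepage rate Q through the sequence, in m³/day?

46.7

Flow is perpendicular to layering, so the layers act in series and the equivalent K is the thickness-weighted harmonic mean.
Total thickness L = 2.30 + 11.6 = 13.90 m.
Σ(b_i/K_i) = 2.30/20.5 + 11.6/0.0820 = 141.6 d.
K_eq = L / Σ(b_i/K_i) = 13.90 / 141.6 = 0.09818 m/day.
Q = K_eq · A · (Δh/L) = 0.09818 × 1920 × (3.44/13.90) = 46.65 m³/day.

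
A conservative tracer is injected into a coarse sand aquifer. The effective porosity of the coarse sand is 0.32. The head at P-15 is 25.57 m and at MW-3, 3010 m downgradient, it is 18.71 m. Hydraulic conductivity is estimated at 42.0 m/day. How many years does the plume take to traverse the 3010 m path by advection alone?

Hydraulic gradient i = (25.57 − 18.71) / 3010 = 6.86 / 3010 = 0.002279.
Darcy flux q = K · i = 42.00 × 0.002279 = 0.09572 m/day.
Seepage velocity v = q / n_e = 0.09572 / 0.32 = 0.2991 m/day.
Travel time t = L / v = 3010 / 0.2991 = 10063 days = 27.55 years.

27.5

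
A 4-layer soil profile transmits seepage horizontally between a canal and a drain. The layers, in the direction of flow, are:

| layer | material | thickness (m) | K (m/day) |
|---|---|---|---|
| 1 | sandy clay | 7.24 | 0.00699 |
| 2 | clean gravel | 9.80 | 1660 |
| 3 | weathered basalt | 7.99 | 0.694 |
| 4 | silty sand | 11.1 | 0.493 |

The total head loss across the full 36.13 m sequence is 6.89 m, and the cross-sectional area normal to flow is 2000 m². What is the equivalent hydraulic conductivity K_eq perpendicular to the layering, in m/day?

0.0338

Flow is perpendicular to layering, so the layers act in series and the equivalent K is the thickness-weighted harmonic mean.
Total thickness L = 7.24 + 9.80 + 7.99 + 11.1 = 36.13 m.
Σ(b_i/K_i) = 7.24/0.00699 + 9.80/1660 + 7.99/0.694 + 11.1/0.493 = 1070 d.
K_eq = L / Σ(b_i/K_i) = 36.13 / 1070 = 0.03377 m/day.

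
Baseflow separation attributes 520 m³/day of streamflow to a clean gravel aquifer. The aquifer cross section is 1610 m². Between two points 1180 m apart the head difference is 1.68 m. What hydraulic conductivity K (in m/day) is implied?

Hydraulic gradient i = Δh / L = 1.68 / 1180 = 0.001424.
From Q = K·A·i, K = Q / (A·i) = 520 / (1610 × 0.001424) = 226.9 m/day.

227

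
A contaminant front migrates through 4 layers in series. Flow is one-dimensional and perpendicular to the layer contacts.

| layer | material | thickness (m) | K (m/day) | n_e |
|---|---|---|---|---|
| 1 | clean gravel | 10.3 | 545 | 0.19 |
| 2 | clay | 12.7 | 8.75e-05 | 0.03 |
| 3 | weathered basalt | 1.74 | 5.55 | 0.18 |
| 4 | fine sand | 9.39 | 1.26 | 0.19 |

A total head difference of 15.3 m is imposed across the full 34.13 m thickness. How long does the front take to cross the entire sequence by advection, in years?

115

With flow normal to the layers, continuity requires the same specific discharge q through every layer.
Σ(b_i/K_i) = 10.3/545 + 12.7/8.75e-05 + 1.74/5.55 + 9.39/1.26 = 1.452e+05 d.
q = Δh / Σ(b_i/K_i) = 15.3 / 1.452e+05 = 0.0001054 m/day.
In each layer the seepage velocity is v_i = q/n_i, so the layer transit time is t_i = b_i·n_i / q:
  layer 1 (clean gravel): t_1 = 10.3 × 0.19 / 0.0001054 = 18566 d
  layer 2 (clay): t_2 = 12.7 × 0.03 / 0.0001054 = 3615 d
  layer 3 (weathered basalt): t_3 = 1.74 × 0.18 / 0.0001054 = 2971 d
  layer 4 (fine sand): t_4 = 9.39 × 0.19 / 0.0001054 = 16926 d
Total t = Σ t_i = 42078 days = 115.2 years.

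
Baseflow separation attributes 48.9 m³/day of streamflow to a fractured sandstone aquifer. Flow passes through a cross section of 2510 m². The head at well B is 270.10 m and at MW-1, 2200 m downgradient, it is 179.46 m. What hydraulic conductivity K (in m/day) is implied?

Hydraulic gradient i = (270.10 − 179.46) / 2200 = 90.64 / 2200 = 0.04120.
From Q = K·A·i, K = Q / (A·i) = 48.9 / (2510 × 0.04120) = 0.4729 m/day.

0.473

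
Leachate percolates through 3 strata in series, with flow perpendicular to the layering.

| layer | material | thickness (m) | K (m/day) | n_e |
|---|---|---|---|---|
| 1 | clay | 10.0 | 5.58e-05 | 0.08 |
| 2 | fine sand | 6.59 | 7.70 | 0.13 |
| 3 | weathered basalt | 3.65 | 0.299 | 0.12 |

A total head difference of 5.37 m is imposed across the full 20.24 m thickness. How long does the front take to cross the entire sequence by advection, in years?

191

With flow normal to the layers, continuity requires the same specific discharge q through every layer.
Σ(b_i/K_i) = 10.0/5.58e-05 + 6.59/7.70 + 3.65/0.299 = 1.792e+05 d.
q = Δh / Σ(b_i/K_i) = 5.37 / 1.792e+05 = 2.996e-05 m/day.
In each layer the seepage velocity is v_i = q/n_i, so the layer transit time is t_i = b_i·n_i / q:
  layer 1 (clay): t_1 = 10.0 × 0.08 / 2.996e-05 = 26700 d
  layer 2 (fine sand): t_2 = 6.59 × 0.13 / 2.996e-05 = 28592 d
  layer 3 (weathered basalt): t_3 = 3.65 × 0.12 / 2.996e-05 = 14618 d
Total t = Σ t_i = 69911 days = 191.4 years.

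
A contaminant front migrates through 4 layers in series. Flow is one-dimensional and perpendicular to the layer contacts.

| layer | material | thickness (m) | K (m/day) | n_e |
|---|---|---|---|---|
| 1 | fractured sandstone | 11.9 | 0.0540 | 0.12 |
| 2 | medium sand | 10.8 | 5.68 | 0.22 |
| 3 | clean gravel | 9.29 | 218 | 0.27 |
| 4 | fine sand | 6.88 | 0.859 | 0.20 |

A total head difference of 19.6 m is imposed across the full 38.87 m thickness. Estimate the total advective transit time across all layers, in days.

With flow normal to the layers, continuity requires the same specific discharge q through every layer.
Σ(b_i/K_i) = 11.9/0.0540 + 10.8/5.68 + 9.29/218 + 6.88/0.859 = 230.3 d.
q = Δh / Σ(b_i/K_i) = 19.6 / 230.3 = 0.08510 m/day.
In each layer the seepage velocity is v_i = q/n_i, so the layer transit time is t_i = b_i·n_i / q:
  layer 1 (fractured sandstone): t_1 = 11.9 × 0.12 / 0.08510 = 16.78 d
  layer 2 (medium sand): t_2 = 10.8 × 0.22 / 0.08510 = 27.92 d
  layer 3 (clean gravel): t_3 = 9.29 × 0.27 / 0.08510 = 29.48 d
  layer 4 (fine sand): t_4 = 6.88 × 0.20 / 0.08510 = 16.17 d
Total t = Σ t_i = 90.35 days.

90.3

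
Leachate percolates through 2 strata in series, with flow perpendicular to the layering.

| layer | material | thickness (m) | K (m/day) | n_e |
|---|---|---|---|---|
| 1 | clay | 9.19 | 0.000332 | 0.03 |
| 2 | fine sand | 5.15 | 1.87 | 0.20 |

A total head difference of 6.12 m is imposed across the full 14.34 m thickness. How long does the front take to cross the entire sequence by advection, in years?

With flow normal to the layers, continuity requires the same specific discharge q through every layer.
Σ(b_i/K_i) = 9.19/0.000332 + 5.15/1.87 = 27683 d.
q = Δh / Σ(b_i/K_i) = 6.12 / 27683 = 0.0002211 m/day.
In each layer the seepage velocity is v_i = q/n_i, so the layer transit time is t_i = b_i·n_i / q:
  layer 1 (clay): t_1 = 9.19 × 0.03 / 0.0002211 = 1247 d
  layer 2 (fine sand): t_2 = 5.15 × 0.20 / 0.0002211 = 4659 d
Total t = Σ t_i = 5906 days = 16.17 years.

16.2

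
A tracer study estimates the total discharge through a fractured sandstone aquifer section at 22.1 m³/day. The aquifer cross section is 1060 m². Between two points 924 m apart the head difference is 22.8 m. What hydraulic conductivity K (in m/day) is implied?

Hydraulic gradient i = Δh / L = 22.8 / 924 = 0.02468.
From Q = K·A·i, K = Q / (A·i) = 22.1 / (1060 × 0.02468) = 0.8449 m/day.

0.845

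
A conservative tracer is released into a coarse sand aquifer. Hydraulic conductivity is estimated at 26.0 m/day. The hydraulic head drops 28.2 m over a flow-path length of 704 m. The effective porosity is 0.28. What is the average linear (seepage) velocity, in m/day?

Hydraulic gradient i = Δh / L = 28.2 / 704 = 0.04006.
Darcy flux q = K · i = 26.00 × 0.04006 = 1.041 m/day.
Seepage velocity v = q / n_e = 1.041 / 0.28 = 3.720 m/day.

3.72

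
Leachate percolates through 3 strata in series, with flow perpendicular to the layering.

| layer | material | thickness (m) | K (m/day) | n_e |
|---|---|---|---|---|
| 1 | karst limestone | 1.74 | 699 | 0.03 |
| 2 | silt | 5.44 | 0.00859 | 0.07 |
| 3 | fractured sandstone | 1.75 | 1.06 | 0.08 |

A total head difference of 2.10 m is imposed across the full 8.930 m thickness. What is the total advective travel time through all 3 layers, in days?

With flow normal to the layers, continuity requires the same specific discharge q through every layer.
Σ(b_i/K_i) = 1.74/699 + 5.44/0.00859 + 1.75/1.06 = 634.9 d.
q = Δh / Σ(b_i/K_i) = 2.10 / 634.9 = 0.003307 m/day.
In each layer the seepage velocity is v_i = q/n_i, so the layer transit time is t_i = b_i·n_i / q:
  layer 1 (karst limestone): t_1 = 1.74 × 0.03 / 0.003307 = 15.78 d
  layer 2 (silt): t_2 = 5.44 × 0.07 / 0.003307 = 115.1 d
  layer 3 (fractured sandstone): t_3 = 1.75 × 0.08 / 0.003307 = 42.33 d
Total t = Σ t_i = 173.3 days.

173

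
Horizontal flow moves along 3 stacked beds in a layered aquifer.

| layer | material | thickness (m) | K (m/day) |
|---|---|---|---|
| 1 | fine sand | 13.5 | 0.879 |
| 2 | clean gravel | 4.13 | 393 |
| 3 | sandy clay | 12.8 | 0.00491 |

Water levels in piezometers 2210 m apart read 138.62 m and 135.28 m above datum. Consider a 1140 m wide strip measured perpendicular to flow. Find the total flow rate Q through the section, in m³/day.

Flow is parallel to layering, so each bed carries its own Darcy discharge and the transmissivities add.
Σ(K_i·b_i) = 0.879×13.5 + 393×4.13 + 0.00491×12.8 = 1635 m²/day.
Hydraulic gradient i = (138.62 − 135.28) / 2210 = 3.34 / 2210 = 0.001511.
Q = Σ(K_i·b_i) · W · i = 1635 × 1140 × 0.001511 = 2817 m³/day.

2820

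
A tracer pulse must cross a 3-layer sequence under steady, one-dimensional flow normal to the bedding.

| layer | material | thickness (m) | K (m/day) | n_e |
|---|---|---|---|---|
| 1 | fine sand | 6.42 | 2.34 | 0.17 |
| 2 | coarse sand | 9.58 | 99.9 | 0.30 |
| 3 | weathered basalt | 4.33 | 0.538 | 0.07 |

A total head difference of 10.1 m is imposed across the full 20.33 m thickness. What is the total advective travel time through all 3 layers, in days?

With flow normal to the layers, continuity requires the same specific discharge q through every layer.
Σ(b_i/K_i) = 6.42/2.34 + 9.58/99.9 + 4.33/0.538 = 10.89 d.
q = Δh / Σ(b_i/K_i) = 10.1 / 10.89 = 0.9276 m/day.
In each layer the seepage velocity is v_i = q/n_i, so the layer transit time is t_i = b_i·n_i / q:
  layer 1 (fine sand): t_1 = 6.42 × 0.17 / 0.9276 = 1.177 d
  layer 2 (coarse sand): t_2 = 9.58 × 0.30 / 0.9276 = 3.098 d
  layer 3 (weathered basalt): t_3 = 4.33 × 0.07 / 0.9276 = 0.3267 d
Total t = Σ t_i = 4.601 days.

4.60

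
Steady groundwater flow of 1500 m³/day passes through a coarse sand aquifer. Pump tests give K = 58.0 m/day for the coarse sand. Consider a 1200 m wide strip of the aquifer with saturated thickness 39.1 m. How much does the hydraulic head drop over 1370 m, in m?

0.755

Cross-sectional area A = 1200 × 39.1 = 46920 m².
From Q = K·A·i, i = Q / (K·A) = 1500 / (58.00 × 46920) = 0.0005512.
Head loss Δh = i · L = 0.0005512 × 1370 = 0.7551 m.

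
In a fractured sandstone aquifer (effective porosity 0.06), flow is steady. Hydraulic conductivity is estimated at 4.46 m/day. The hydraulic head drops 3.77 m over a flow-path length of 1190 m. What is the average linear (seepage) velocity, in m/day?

0.235

Hydraulic gradient i = Δh / L = 3.77 / 1190 = 0.003168.
Darcy flux q = K · i = 4.460 × 0.003168 = 0.01413 m/day.
Seepage velocity v = q / n_e = 0.01413 / 0.06 = 0.2355 m/day.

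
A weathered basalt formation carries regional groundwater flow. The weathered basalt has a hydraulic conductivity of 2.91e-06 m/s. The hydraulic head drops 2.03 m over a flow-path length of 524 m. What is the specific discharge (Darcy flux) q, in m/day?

Convert K: 2.91e-06 m/s × 86400 = 0.2514 m/day.
Hydraulic gradient i = Δh / L = 2.03 / 524 = 0.003874.
Specific discharge q = K · i = 0.2514 × 0.003874 = 0.0009740 m/day.

0.000974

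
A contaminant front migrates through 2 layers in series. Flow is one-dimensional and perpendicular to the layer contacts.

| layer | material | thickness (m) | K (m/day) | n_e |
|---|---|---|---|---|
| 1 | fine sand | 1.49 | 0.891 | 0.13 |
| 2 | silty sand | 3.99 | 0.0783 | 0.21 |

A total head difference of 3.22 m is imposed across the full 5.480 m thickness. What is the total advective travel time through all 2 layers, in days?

With flow normal to the layers, continuity requires the same specific discharge q through every layer.
Σ(b_i/K_i) = 1.49/0.891 + 3.99/0.0783 = 52.63 d.
q = Δh / Σ(b_i/K_i) = 3.22 / 52.63 = 0.06118 m/day.
In each layer the seepage velocity is v_i = q/n_i, so the layer transit time is t_i = b_i·n_i / q:
  layer 1 (fine sand): t_1 = 1.49 × 0.13 / 0.06118 = 3.166 d
  layer 2 (silty sand): t_2 = 3.99 × 0.21 / 0.06118 = 13.70 d
Total t = Σ t_i = 16.86 days.

16.9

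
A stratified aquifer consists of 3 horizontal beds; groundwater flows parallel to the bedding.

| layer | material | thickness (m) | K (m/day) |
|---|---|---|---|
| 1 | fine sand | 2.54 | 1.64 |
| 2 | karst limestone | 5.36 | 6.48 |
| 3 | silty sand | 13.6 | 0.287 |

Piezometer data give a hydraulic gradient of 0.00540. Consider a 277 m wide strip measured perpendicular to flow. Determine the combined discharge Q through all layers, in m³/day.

Flow is parallel to layering, so each bed carries its own Darcy discharge and the transmissivities add.
Σ(K_i·b_i) = 1.64×2.54 + 6.48×5.36 + 0.287×13.6 = 42.80 m²/day.
Hydraulic gradient i = 0.00540.
Q = Σ(K_i·b_i) · W · i = 42.80 × 277 × 0.005400 = 64.02 m³/day.

64.0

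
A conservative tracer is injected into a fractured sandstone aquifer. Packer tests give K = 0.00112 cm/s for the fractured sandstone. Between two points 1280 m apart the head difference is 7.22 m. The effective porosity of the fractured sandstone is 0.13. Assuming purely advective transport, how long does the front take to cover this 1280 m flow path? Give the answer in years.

Convert K: 0.00112 cm/s × 864 = 0.9677 m/day.
Hydraulic gradient i = Δh / L = 7.22 / 1280 = 0.005641.
Darcy flux q = K · i = 0.9677 × 0.005641 = 0.005458 m/day.
Seepage velocity v = q / n_e = 0.005458 / 0.13 = 0.04199 m/day.
Travel time t = L / v = 1280 / 0.04199 = 30486 days = 83.46 years.

83.5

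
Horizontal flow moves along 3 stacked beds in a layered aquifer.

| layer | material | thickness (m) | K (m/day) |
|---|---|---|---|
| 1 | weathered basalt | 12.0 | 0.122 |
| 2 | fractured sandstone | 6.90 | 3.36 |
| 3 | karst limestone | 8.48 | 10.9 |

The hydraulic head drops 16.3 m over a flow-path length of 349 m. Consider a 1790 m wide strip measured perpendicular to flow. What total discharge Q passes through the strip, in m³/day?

9790

Flow is parallel to layering, so each bed carries its own Darcy discharge and the transmissivities add.
Σ(K_i·b_i) = 0.122×12.0 + 3.36×6.90 + 10.9×8.48 = 117.1 m²/day.
Hydraulic gradient i = Δh / L = 16.3 / 349 = 0.04670.
Q = Σ(K_i·b_i) · W · i = 117.1 × 1790 × 0.04670 = 9788 m³/day.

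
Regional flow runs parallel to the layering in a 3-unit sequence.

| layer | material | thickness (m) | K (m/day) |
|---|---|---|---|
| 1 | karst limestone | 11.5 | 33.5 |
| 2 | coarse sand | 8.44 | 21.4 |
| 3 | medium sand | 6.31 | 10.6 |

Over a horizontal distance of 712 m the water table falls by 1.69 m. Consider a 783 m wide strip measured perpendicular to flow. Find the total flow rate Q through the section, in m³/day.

Flow is parallel to layering, so each bed carries its own Darcy discharge and the transmissivities add.
Σ(K_i·b_i) = 33.5×11.5 + 21.4×8.44 + 10.6×6.31 = 632.8 m²/day.
Hydraulic gradient i = Δh / L = 1.69 / 712 = 0.002374.
Q = Σ(K_i·b_i) · W · i = 632.8 × 783 × 0.002374 = 1176 m³/day.

1180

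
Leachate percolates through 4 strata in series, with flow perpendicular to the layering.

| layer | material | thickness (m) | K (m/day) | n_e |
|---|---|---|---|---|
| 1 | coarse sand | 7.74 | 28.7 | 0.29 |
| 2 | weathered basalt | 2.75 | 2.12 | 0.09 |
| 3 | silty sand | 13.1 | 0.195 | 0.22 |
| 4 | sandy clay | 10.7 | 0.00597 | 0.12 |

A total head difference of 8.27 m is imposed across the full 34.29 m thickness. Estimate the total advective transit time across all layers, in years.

With flow normal to the layers, continuity requires the same specific discharge q through every layer.
Σ(b_i/K_i) = 7.74/28.7 + 2.75/2.12 + 13.1/0.195 + 10.7/0.00597 = 1861 d.
q = Δh / Σ(b_i/K_i) = 8.27 / 1861 = 0.004444 m/day.
In each layer the seepage velocity is v_i = q/n_i, so the layer transit time is t_i = b_i·n_i / q:
  layer 1 (coarse sand): t_1 = 7.74 × 0.29 / 0.004444 = 505.1 d
  layer 2 (weathered basalt): t_2 = 2.75 × 0.09 / 0.004444 = 55.70 d
  layer 3 (silty sand): t_3 = 13.1 × 0.22 / 0.004444 = 648.6 d
  layer 4 (sandy clay): t_4 = 10.7 × 0.12 / 0.004444 = 288.9 d
Total t = Σ t_i = 1498 days = 4.102 years.

4.10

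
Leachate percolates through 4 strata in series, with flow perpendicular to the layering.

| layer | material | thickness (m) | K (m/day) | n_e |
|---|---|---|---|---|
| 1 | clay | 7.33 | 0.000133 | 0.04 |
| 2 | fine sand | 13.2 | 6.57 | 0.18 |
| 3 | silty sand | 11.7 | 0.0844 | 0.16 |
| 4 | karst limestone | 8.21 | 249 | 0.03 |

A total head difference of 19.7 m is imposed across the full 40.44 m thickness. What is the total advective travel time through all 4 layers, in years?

With flow normal to the layers, continuity requires the same specific discharge q through every layer.
Σ(b_i/K_i) = 7.33/0.000133 + 13.2/6.57 + 11.7/0.0844 + 8.21/249 = 55253 d.
q = Δh / Σ(b_i/K_i) = 19.7 / 55253 = 0.0003565 m/day.
In each layer the seepage velocity is v_i = q/n_i, so the layer transit time is t_i = b_i·n_i / q:
  layer 1 (clay): t_1 = 7.33 × 0.04 / 0.0003565 = 822.4 d
  layer 2 (fine sand): t_2 = 13.2 × 0.18 / 0.0003565 = 6664 d
  layer 3 (silty sand): t_3 = 11.7 × 0.16 / 0.0003565 = 5250 d
  layer 4 (karst limestone): t_4 = 8.21 × 0.03 / 0.0003565 = 690.8 d
Total t = Σ t_i = 13428 days = 36.76 years.

36.8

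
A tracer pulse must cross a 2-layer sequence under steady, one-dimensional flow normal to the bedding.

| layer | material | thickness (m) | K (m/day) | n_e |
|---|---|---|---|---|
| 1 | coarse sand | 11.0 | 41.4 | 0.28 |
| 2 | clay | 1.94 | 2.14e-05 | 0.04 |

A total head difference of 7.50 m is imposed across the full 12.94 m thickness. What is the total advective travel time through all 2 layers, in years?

104

With flow normal to the layers, continuity requires the same specific discharge q through every layer.
Σ(b_i/K_i) = 11.0/41.4 + 1.94/2.14e-05 = 90654 d.
q = Δh / Σ(b_i/K_i) = 7.50 / 90654 = 8.273e-05 m/day.
In each layer the seepage velocity is v_i = q/n_i, so the layer transit time is t_i = b_i·n_i / q:
  layer 1 (coarse sand): t_1 = 11.0 × 0.28 / 8.273e-05 = 37229 d
  layer 2 (clay): t_2 = 1.94 × 0.04 / 8.273e-05 = 938.0 d
Total t = Σ t_i = 38167 days = 104.5 years.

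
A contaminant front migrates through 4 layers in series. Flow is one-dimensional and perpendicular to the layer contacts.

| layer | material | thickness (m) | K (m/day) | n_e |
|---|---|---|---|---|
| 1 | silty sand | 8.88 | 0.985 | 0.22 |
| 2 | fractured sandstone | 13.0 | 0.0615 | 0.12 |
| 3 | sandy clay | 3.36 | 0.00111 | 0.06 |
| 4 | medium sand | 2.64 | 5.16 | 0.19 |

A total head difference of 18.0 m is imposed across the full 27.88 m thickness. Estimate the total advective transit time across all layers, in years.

With flow normal to the layers, continuity requires the same specific discharge q through every layer.
Σ(b_i/K_i) = 8.88/0.985 + 13.0/0.0615 + 3.36/0.00111 + 2.64/5.16 = 3248 d.
q = Δh / Σ(b_i/K_i) = 18.0 / 3248 = 0.005542 m/day.
In each layer the seepage velocity is v_i = q/n_i, so the layer transit time is t_i = b_i·n_i / q:
  layer 1 (silty sand): t_1 = 8.88 × 0.22 / 0.005542 = 352.5 d
  layer 2 (fractured sandstone): t_2 = 13.0 × 0.12 / 0.005542 = 281.5 d
  layer 3 (sandy clay): t_3 = 3.36 × 0.06 / 0.005542 = 36.38 d
  layer 4 (medium sand): t_4 = 2.64 × 0.19 / 0.005542 = 90.51 d
Total t = Σ t_i = 760.9 days = 2.083 years.

2.08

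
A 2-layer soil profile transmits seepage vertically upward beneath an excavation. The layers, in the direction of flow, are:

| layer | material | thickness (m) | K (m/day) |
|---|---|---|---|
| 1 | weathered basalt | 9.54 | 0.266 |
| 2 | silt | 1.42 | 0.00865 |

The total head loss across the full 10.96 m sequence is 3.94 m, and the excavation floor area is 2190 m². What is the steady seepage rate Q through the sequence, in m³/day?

Flow is perpendicular to layering, so the layers act in series and the equivalent K is the thickness-weighted harmonic mean.
Total thickness L = 9.54 + 1.42 = 10.96 m.
Σ(b_i/K_i) = 9.54/0.266 + 1.42/0.00865 = 200.0 d.
K_eq = L / Σ(b_i/K_i) = 10.96 / 200.0 = 0.05479 m/day.
Q = K_eq · A · (Δh/L) = 0.05479 × 2190 × (3.94/10.96) = 43.14 m³/day.

43.1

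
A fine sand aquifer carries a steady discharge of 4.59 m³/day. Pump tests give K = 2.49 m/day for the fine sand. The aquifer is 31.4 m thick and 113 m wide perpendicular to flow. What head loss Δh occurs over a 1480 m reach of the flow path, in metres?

Cross-sectional area A = 113 × 31.4 = 3548 m².
From Q = K·A·i, i = Q / (K·A) = 4.59 / (2.490 × 3548) = 0.0005195.
Head loss Δh = i · L = 0.0005195 × 1480 = 0.7689 m.

0.769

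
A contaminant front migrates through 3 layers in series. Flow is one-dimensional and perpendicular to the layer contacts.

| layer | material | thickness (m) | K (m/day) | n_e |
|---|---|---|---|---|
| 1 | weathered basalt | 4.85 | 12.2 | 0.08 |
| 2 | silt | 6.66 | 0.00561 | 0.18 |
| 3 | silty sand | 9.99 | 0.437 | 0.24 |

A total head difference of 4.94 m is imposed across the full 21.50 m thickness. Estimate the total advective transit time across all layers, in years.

With flow normal to the layers, continuity requires the same specific discharge q through every layer.
Σ(b_i/K_i) = 4.85/12.2 + 6.66/0.00561 + 9.99/0.437 = 1210 d.
q = Δh / Σ(b_i/K_i) = 4.94 / 1210 = 0.004081 m/day.
In each layer the seepage velocity is v_i = q/n_i, so the layer transit time is t_i = b_i·n_i / q:
  layer 1 (weathered basalt): t_1 = 4.85 × 0.08 / 0.004081 = 95.07 d
  layer 2 (silt): t_2 = 6.66 × 0.18 / 0.004081 = 293.7 d
  layer 3 (silty sand): t_3 = 9.99 × 0.24 / 0.004081 = 587.5 d
Total t = Σ t_i = 976.3 days = 2.673 years.

2.67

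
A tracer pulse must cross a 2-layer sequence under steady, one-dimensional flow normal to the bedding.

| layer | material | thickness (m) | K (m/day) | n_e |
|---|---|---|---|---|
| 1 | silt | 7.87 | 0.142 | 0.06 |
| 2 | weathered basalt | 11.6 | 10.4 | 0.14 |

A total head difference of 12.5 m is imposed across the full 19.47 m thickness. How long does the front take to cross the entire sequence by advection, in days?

9.48

With flow normal to the layers, continuity requires the same specific discharge q through every layer.
Σ(b_i/K_i) = 7.87/0.142 + 11.6/10.4 = 56.54 d.
q = Δh / Σ(b_i/K_i) = 12.5 / 56.54 = 0.2211 m/day.
In each layer the seepage velocity is v_i = q/n_i, so the layer transit time is t_i = b_i·n_i / q:
  layer 1 (silt): t_1 = 7.87 × 0.06 / 0.2211 = 2.136 d
  layer 2 (weathered basalt): t_2 = 11.6 × 0.14 / 0.2211 = 7.345 d
Total t = Σ t_i = 9.481 days.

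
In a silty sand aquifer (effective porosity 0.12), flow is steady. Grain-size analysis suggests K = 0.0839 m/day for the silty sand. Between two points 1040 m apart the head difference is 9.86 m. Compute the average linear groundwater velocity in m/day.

0.00663

Hydraulic gradient i = Δh / L = 9.86 / 1040 = 0.009481.
Darcy flux q = K · i = 0.08390 × 0.009481 = 0.0007954 m/day.
Seepage velocity v = q / n_e = 0.0007954 / 0.12 = 0.006629 m/day.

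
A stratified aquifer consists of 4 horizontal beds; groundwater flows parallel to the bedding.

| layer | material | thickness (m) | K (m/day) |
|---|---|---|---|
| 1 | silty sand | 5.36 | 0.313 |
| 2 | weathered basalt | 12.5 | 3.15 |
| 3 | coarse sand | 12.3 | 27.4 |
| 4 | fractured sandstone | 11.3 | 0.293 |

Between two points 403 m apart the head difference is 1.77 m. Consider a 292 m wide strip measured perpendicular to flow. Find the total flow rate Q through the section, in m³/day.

489

Flow is parallel to layering, so each bed carries its own Darcy discharge and the transmissivities add.
Σ(K_i·b_i) = 0.313×5.36 + 3.15×12.5 + 27.4×12.3 + 0.293×11.3 = 381.4 m²/day.
Hydraulic gradient i = Δh / L = 1.77 / 403 = 0.004392.
Q = Σ(K_i·b_i) · W · i = 381.4 × 292 × 0.004392 = 489.1 m³/day.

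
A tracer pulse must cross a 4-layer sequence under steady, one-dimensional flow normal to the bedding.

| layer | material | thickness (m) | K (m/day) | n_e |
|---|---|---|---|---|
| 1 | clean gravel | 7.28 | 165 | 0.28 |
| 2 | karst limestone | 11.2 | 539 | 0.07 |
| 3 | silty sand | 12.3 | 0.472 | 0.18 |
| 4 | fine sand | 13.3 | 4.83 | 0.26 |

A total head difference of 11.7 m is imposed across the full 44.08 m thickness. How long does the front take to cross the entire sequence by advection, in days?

21.0

With flow normal to the layers, continuity requires the same specific discharge q through every layer.
Σ(b_i/K_i) = 7.28/165 + 11.2/539 + 12.3/0.472 + 13.3/4.83 = 28.88 d.
q = Δh / Σ(b_i/K_i) = 11.7 / 28.88 = 0.4052 m/day.
In each layer the seepage velocity is v_i = q/n_i, so the layer transit time is t_i = b_i·n_i / q:
  layer 1 (clean gravel): t_1 = 7.28 × 0.28 / 0.4052 = 5.031 d
  layer 2 (karst limestone): t_2 = 11.2 × 0.07 / 0.4052 = 1.935 d
  layer 3 (silty sand): t_3 = 12.3 × 0.18 / 0.4052 = 5.465 d
  layer 4 (fine sand): t_4 = 13.3 × 0.26 / 0.4052 = 8.535 d
Total t = Σ t_i = 20.97 days.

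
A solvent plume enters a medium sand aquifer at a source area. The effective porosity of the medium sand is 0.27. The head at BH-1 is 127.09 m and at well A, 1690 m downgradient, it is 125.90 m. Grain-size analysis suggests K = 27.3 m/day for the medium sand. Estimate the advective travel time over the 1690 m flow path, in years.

65.0

Hydraulic gradient i = (127.09 − 125.90) / 1690 = 1.19 / 1690 = 0.0007041.
Darcy flux q = K · i = 27.30 × 0.0007041 = 0.01922 m/day.
Seepage velocity v = q / n_e = 0.01922 / 0.27 = 0.07120 m/day.
Travel time t = L / v = 1690 / 0.07120 = 23737 days = 64.99 years.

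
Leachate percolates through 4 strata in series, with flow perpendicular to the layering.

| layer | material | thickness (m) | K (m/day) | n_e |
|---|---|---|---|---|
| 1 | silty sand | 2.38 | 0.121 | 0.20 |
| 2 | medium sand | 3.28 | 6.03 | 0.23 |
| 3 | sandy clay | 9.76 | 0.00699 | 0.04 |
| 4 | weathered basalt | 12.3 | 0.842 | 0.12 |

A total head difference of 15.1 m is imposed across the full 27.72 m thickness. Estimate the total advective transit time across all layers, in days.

With flow normal to the layers, continuity requires the same specific discharge q through every layer.
Σ(b_i/K_i) = 2.38/0.121 + 3.28/6.03 + 9.76/0.00699 + 12.3/0.842 = 1431 d.
q = Δh / Σ(b_i/K_i) = 15.1 / 1431 = 0.01055 m/day.
In each layer the seepage velocity is v_i = q/n_i, so the layer transit time is t_i = b_i·n_i / q:
  layer 1 (silty sand): t_1 = 2.38 × 0.20 / 0.01055 = 45.11 d
  layer 2 (medium sand): t_2 = 3.28 × 0.23 / 0.01055 = 71.50 d
  layer 3 (sandy clay): t_3 = 9.76 × 0.04 / 0.01055 = 37.00 d
  layer 4 (weathered basalt): t_4 = 12.3 × 0.12 / 0.01055 = 139.9 d
Total t = Σ t_i = 293.5 days.

293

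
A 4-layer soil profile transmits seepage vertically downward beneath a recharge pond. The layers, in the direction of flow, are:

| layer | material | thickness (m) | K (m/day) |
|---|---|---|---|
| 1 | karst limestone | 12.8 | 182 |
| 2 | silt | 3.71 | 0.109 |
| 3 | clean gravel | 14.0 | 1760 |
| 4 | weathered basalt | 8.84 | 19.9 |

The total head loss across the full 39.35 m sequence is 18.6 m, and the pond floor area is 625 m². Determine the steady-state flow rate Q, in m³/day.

336

Flow is perpendicular to layering, so the layers act in series and the equivalent K is the thickness-weighted harmonic mean.
Total thickness L = 12.8 + 3.71 + 14.0 + 8.84 = 39.35 m.
Σ(b_i/K_i) = 12.8/182 + 3.71/0.109 + 14.0/1760 + 8.84/19.9 = 34.56 d.
K_eq = L / Σ(b_i/K_i) = 39.35 / 34.56 = 1.139 m/day.
Q = K_eq · A · (Δh/L) = 1.139 × 625 × (18.6/39.35) = 336.4 m³/day.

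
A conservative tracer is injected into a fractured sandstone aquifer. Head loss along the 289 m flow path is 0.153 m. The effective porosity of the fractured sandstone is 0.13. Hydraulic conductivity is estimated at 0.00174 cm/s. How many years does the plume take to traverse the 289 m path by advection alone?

Convert K: 0.00174 cm/s × 864 = 1.503 m/day.
Hydraulic gradient i = Δh / L = 0.153 / 289 = 0.0005294.
Darcy flux q = K · i = 1.503 × 0.0005294 = 0.0007959 m/day.
Seepage velocity v = q / n_e = 0.0007959 / 0.13 = 0.006122 m/day.
Travel time t = L / v = 289 / 0.006122 = 47205 days = 129.2 years.

129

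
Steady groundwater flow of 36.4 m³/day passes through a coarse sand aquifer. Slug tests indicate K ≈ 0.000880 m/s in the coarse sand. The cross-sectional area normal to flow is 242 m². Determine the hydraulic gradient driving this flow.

0.00198

Convert K: 0.000880 m/s × 86400 = 76.03 m/day.
From Q = K·A·i, i = Q / (K·A) = 36.4 / (76.03 × 242.0) = 0.001978.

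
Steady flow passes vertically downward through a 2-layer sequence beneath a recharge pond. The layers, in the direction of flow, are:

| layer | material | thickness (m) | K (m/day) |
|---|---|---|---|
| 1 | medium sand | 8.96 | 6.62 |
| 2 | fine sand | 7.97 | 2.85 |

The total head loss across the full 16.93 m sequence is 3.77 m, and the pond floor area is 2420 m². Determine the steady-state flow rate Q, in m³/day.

2200

Flow is perpendicular to layering, so the layers act in series and the equivalent K is the thickness-weighted harmonic mean.
Total thickness L = 8.96 + 7.97 = 16.93 m.
Σ(b_i/K_i) = 8.96/6.62 + 7.97/2.85 = 4.150 d.
K_eq = L / Σ(b_i/K_i) = 16.93 / 4.150 = 4.080 m/day.
Q = K_eq · A · (Δh/L) = 4.080 × 2420 × (3.77/16.93) = 2198 m³/day.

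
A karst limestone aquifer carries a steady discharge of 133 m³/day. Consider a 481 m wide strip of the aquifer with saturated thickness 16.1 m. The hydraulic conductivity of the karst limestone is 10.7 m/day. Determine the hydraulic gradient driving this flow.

0.00161

Cross-sectional area A = 481 × 16.1 = 7744 m².
From Q = K·A·i, i = Q / (K·A) = 133 / (10.70 × 7744) = 0.001605.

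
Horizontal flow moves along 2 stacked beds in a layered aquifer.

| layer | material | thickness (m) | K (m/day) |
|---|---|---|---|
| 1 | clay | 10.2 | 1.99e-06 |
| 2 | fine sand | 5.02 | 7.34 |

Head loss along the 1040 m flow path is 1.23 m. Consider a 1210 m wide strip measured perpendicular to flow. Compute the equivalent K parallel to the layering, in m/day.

2.42

Flow is parallel to layering, so each bed carries its own Darcy discharge and the transmissivities add.
Σ(K_i·b_i) = 1.99e-06×10.2 + 7.34×5.02 = 36.85 m²/day.
Total thickness b = 15.22 m, so K_eq = Σ(K_i·b_i)/b = 2.421 m/day.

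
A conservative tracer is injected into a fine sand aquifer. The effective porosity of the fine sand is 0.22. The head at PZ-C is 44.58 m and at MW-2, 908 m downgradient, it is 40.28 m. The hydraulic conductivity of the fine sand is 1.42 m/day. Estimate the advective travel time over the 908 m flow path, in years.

81.3

Hydraulic gradient i = (44.58 − 40.28) / 908 = 4.3 / 908 = 0.004736.
Darcy flux q = K · i = 1.420 × 0.004736 = 0.006725 m/day.
Seepage velocity v = q / n_e = 0.006725 / 0.22 = 0.03057 m/day.
Travel time t = L / v = 908 / 0.03057 = 29706 days = 81.33 years.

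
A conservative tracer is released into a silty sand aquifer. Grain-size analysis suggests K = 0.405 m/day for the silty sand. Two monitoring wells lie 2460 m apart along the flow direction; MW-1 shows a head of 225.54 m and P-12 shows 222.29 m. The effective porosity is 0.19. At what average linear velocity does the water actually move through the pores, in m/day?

Hydraulic gradient i = (225.54 − 222.29) / 2460 = 3.25 / 2460 = 0.001321.
Darcy flux q = K · i = 0.4050 × 0.001321 = 0.0005351 m/day.
Seepage velocity v = q / n_e = 0.0005351 / 0.19 = 0.002816 m/day.

0.00282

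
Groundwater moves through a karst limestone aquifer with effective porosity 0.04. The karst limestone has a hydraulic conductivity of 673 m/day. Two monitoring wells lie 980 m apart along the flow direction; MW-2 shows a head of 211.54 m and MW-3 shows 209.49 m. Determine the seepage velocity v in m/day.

Hydraulic gradient i = (211.54 − 209.49) / 980 = 2.05 / 980 = 0.002092.
Darcy flux q = K · i = 673.0 × 0.002092 = 1.408 m/day.
Seepage velocity v = q / n_e = 1.408 / 0.04 = 35.20 m/day.

35.2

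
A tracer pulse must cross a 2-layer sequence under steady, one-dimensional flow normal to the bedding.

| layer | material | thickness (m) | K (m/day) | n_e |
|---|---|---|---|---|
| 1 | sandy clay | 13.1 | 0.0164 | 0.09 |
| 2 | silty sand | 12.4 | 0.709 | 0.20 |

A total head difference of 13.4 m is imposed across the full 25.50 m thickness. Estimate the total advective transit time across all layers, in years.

With flow normal to the layers, continuity requires the same specific discharge q through every layer.
Σ(b_i/K_i) = 13.1/0.0164 + 12.4/0.709 = 816.3 d.
q = Δh / Σ(b_i/K_i) = 13.4 / 816.3 = 0.01642 m/day.
In each layer the seepage velocity is v_i = q/n_i, so the layer transit time is t_i = b_i·n_i / q:
  layer 1 (sandy clay): t_1 = 13.1 × 0.09 / 0.01642 = 71.82 d
  layer 2 (silty sand): t_2 = 12.4 × 0.20 / 0.01642 = 151.1 d
Total t = Σ t_i = 222.9 days = 0.6102 years.

0.610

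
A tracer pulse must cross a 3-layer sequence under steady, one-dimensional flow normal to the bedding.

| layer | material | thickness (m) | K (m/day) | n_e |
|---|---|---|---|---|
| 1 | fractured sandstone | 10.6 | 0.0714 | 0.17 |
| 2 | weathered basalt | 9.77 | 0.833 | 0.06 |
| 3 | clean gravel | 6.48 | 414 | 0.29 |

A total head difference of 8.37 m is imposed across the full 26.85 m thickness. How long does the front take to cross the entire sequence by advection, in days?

With flow normal to the layers, continuity requires the same specific discharge q through every layer.
Σ(b_i/K_i) = 10.6/0.0714 + 9.77/0.833 + 6.48/414 = 160.2 d.
q = Δh / Σ(b_i/K_i) = 8.37 / 160.2 = 0.05225 m/day.
In each layer the seepage velocity is v_i = q/n_i, so the layer transit time is t_i = b_i·n_i / q:
  layer 1 (fractured sandstone): t_1 = 10.6 × 0.17 / 0.05225 = 34.49 d
  layer 2 (weathered basalt): t_2 = 9.77 × 0.06 / 0.05225 = 11.22 d
  layer 3 (clean gravel): t_3 = 6.48 × 0.29 / 0.05225 = 35.97 d
Total t = Σ t_i = 81.68 days.

81.7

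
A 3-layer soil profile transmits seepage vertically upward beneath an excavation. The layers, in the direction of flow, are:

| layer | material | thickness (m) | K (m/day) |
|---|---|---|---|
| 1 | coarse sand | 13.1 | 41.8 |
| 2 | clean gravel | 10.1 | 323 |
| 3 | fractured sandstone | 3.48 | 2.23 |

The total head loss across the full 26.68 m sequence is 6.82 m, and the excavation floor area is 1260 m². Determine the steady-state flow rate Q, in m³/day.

4510

Flow is perpendicular to layering, so the layers act in series and the equivalent K is the thickness-weighted harmonic mean.
Total thickness L = 13.1 + 10.1 + 3.48 = 26.68 m.
Σ(b_i/K_i) = 13.1/41.8 + 10.1/323 + 3.48/2.23 = 1.905 d.
K_eq = L / Σ(b_i/K_i) = 26.68 / 1.905 = 14.00 m/day.
Q = K_eq · A · (Δh/L) = 14.00 × 1260 × (6.82/26.68) = 4510 m³/day.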